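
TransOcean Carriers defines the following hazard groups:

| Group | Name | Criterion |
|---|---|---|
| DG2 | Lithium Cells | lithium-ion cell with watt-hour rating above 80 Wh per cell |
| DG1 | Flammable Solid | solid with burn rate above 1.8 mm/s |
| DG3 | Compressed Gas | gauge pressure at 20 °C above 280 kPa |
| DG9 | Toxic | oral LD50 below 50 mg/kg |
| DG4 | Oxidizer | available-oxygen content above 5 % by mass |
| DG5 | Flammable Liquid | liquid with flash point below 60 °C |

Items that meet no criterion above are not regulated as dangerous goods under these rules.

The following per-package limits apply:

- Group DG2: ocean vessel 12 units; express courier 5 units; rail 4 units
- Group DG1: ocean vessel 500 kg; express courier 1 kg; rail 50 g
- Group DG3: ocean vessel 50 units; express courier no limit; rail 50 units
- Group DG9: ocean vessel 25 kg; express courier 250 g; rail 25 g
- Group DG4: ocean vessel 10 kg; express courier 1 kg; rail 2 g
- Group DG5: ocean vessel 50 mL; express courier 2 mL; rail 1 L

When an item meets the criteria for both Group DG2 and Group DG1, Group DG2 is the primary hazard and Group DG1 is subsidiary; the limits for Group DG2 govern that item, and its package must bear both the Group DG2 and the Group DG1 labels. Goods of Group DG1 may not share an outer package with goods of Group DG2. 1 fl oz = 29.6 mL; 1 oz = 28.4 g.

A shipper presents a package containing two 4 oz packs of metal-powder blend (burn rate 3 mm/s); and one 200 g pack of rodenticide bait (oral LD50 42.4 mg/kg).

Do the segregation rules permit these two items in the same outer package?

Yes

With burn rate 3 mm/s (> 1.8 mm/s), the metal-powder blend falls in Group DG1.
The rodenticide bait has oral LD50 42.4 mg/kg, which is < 50 mg/kg, so it is Group DG9 (Toxic).
No segregation rule bars Group DG1 with Group DG9.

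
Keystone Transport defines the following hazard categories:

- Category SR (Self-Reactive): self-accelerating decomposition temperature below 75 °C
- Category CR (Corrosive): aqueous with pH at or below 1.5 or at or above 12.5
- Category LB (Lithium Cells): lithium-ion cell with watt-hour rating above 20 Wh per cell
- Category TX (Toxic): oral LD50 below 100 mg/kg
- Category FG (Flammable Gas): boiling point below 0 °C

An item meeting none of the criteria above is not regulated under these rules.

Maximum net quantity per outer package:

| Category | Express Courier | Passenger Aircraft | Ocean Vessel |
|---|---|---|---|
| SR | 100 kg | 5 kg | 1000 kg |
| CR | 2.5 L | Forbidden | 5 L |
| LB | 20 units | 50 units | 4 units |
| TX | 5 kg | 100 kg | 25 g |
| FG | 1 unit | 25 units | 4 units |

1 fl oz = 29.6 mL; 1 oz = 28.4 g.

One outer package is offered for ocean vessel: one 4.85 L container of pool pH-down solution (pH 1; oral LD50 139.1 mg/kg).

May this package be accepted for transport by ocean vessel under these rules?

Yes

pH 1 meets the Category CR criterion (Corrosive), so the pool pH-down solution is Category CR.
Category CR quantity: 4.85 L.
4.85 L ≤ 5 L (ocean vessel limit, Category CR) — within limit.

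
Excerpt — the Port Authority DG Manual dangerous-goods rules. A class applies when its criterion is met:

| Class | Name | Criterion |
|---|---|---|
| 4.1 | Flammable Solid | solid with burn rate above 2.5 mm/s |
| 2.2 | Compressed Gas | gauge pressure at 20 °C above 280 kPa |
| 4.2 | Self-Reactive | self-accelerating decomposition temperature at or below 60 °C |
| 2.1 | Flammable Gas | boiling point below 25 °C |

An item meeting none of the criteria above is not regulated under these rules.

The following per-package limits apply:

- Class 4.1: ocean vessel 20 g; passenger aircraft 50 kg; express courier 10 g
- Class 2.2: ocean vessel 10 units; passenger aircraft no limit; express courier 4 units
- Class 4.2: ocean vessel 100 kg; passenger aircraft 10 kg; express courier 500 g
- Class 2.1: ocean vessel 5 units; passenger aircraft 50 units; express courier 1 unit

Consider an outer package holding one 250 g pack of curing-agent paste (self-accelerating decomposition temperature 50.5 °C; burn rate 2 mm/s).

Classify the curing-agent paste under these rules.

The curing-agent paste has self-accelerating decomposition temperature 50.5 °C, which is ≤ 60 °C, so it is Class 4.2 (Self-Reactive).

Class 4.2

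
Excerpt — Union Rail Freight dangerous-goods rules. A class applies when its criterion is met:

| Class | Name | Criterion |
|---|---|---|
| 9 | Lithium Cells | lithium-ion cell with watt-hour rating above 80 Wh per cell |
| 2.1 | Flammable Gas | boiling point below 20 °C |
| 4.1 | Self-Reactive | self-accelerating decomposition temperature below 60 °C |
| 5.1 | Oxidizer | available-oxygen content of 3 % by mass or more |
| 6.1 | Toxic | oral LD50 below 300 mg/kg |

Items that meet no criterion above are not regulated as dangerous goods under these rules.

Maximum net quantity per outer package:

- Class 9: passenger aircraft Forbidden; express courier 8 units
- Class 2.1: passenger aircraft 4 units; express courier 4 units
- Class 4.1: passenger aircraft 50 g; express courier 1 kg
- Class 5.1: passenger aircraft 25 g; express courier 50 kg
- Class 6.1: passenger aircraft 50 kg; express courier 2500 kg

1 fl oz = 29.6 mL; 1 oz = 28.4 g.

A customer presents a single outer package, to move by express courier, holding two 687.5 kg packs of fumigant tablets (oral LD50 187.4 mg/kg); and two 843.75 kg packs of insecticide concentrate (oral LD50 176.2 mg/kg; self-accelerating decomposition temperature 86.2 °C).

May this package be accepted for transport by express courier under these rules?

No

With oral LD50 187.4 mg/kg (< 300 mg/kg), the fumigant tablets fall in Class 6.1.
With oral LD50 176.2 mg/kg (< 300 mg/kg), the insecticide concentrate falls in Class 6.1.
Total Class 6.1: (two 687.5 kg packs = 1375 kg) + (two 843.75 kg packs = 1687.5 kg) = 3062.5 kg.
That exceeds the Class 6.1 express courier limit of 2500 kg.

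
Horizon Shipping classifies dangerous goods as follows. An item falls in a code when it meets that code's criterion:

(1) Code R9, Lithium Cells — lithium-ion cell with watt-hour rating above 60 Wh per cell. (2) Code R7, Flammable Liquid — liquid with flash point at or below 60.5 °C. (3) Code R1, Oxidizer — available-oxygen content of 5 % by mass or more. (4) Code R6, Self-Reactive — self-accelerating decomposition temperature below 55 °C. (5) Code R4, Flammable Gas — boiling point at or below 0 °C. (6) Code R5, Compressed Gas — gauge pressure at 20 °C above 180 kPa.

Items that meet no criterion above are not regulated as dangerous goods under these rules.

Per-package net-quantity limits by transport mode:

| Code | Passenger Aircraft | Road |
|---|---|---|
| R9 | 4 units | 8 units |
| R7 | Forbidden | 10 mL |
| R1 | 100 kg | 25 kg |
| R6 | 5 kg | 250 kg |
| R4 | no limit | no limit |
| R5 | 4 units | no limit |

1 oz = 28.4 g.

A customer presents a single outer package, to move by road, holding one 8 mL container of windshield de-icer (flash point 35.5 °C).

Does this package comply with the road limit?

Yes

Windshield de-icer: flash point 35.5 °C ≤ 60.5 °C → Code R7 (Flammable Liquid).
Code R7 quantity: 8 mL.
That is within the Code R7 road limit of 10 mL.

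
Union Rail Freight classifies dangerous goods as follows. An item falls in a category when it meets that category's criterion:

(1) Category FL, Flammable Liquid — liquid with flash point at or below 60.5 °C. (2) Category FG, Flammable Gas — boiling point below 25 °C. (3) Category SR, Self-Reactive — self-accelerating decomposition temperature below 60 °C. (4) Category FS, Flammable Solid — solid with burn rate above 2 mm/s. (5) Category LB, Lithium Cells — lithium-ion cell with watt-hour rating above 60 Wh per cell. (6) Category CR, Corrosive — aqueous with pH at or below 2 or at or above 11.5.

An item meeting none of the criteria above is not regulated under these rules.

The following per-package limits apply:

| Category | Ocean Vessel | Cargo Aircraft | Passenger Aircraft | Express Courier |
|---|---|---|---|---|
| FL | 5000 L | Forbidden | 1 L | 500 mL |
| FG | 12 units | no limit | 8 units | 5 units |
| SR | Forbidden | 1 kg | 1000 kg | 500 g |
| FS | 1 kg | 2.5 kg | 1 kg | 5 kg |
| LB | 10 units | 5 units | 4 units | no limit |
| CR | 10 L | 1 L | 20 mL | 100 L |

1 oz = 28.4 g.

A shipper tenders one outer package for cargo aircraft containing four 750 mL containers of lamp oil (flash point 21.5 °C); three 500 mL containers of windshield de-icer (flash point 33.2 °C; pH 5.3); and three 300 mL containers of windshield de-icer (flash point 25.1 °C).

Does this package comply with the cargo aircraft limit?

No

The lamp oil has flash point 21.5 °C, which is ≤ 60.5 °C, so it is Category FL (Flammable Liquid).
With flash point 33.2 °C (≤ 60.5 °C), the windshield de-icer falls in Category FL.
The windshield de-icer has flash point 25.1 °C, which is ≤ 60.5 °C, so it is Category FL (Flammable Liquid).
Category FL net quantity: (four 750 mL containers = 3 L) + (three 500 mL containers = 1.5 L) + (three 300 mL containers = 900 mL) = 5.4 L.
By cargo aircraft, Category FL is Forbidden regardless of quantity.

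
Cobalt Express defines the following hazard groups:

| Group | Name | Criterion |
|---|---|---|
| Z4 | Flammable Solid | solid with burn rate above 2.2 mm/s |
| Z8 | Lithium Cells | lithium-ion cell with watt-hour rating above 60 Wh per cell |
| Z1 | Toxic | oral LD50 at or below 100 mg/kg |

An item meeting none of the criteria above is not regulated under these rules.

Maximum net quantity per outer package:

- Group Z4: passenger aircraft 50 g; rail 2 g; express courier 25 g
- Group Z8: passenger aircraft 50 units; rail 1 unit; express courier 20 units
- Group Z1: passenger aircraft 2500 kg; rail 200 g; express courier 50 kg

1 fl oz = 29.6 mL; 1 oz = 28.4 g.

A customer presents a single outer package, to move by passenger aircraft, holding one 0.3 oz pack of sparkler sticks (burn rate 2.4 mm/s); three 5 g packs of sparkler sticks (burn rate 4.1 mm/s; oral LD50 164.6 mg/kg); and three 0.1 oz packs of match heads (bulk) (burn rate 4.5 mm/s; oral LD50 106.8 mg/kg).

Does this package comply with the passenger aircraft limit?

Yes

The sparkler sticks have burn rate 2.4 mm/s, which is > 2.2 mm/s, so they are Group Z4 (Flammable Solid).
Sparkler sticks: burn rate 4.1 mm/s > 2.2 mm/s → Group Z4 (Flammable Solid).
The match heads (bulk) have burn rate 4.5 mm/s, which is > 2.2 mm/s, so they are Group Z4 (Flammable Solid).
Group Z4 net quantity: (one 0.3 oz pack = 8.52 g) + (three 5 g packs = 15 g) + (three 0.1 oz packs = 8.52 g) = 32.04 g.
That is within the Group Z4 passenger aircraft limit of 50 g.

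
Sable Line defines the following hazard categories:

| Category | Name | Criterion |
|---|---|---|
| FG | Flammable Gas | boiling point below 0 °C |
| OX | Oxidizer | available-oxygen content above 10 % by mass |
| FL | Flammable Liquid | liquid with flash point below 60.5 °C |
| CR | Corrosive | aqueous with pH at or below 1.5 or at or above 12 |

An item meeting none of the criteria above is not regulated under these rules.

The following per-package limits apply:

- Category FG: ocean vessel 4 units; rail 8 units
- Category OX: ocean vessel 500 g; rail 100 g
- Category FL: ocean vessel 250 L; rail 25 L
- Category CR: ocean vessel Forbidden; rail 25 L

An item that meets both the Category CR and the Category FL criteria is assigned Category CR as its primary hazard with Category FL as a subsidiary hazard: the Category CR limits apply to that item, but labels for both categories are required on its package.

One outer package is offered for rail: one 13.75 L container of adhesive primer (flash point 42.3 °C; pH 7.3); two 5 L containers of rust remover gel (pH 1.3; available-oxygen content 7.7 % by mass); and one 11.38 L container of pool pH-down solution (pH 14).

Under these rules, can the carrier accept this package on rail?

Adhesive primer: flash point 42.3 °C < 60.5 °C → Category FL (Flammable Liquid).
pH 1.3 meets the Category CR criterion (Corrosive), so the rust remover gel is Category CR.
Pool pH-down solution: pH 14 ≥ 12 → Category CR (Corrosive).
Total Category CR: (two 5 L containers = 10 L) + 11.38 L = 21.38 L.
21.38 L is within the rail limit of 25 L for Category CR.
Category FL quantity: 13.75 L.
13.75 L is within the rail limit of 25 L for Category FL.
Every hazard category is within its rail limit and no segregation rule is violated.

Yes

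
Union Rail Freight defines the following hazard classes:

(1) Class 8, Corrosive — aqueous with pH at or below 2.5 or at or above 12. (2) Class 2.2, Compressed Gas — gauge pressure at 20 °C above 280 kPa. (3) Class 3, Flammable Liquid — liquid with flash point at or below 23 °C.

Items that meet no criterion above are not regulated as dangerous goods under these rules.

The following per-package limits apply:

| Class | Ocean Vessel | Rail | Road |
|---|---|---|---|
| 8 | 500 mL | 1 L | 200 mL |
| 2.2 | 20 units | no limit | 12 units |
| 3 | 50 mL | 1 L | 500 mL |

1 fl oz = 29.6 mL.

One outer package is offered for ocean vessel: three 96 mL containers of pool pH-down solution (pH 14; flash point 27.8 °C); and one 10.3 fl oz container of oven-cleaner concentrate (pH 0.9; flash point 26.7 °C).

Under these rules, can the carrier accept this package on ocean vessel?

No

pH 14 meets the Class 8 criterion (Corrosive), so the pool pH-down solution is Class 8.
Oven-cleaner concentrate: pH 0.9 ≤ 2.5 → Class 8 (Corrosive).
Class 8 net quantity: (three 96 mL containers = 288 mL) + (one 10.3 fl oz container = 304.88 mL) = 592.88 mL.
592.88 mL > 500 mL (ocean vessel limit, Class 8) — over the limit.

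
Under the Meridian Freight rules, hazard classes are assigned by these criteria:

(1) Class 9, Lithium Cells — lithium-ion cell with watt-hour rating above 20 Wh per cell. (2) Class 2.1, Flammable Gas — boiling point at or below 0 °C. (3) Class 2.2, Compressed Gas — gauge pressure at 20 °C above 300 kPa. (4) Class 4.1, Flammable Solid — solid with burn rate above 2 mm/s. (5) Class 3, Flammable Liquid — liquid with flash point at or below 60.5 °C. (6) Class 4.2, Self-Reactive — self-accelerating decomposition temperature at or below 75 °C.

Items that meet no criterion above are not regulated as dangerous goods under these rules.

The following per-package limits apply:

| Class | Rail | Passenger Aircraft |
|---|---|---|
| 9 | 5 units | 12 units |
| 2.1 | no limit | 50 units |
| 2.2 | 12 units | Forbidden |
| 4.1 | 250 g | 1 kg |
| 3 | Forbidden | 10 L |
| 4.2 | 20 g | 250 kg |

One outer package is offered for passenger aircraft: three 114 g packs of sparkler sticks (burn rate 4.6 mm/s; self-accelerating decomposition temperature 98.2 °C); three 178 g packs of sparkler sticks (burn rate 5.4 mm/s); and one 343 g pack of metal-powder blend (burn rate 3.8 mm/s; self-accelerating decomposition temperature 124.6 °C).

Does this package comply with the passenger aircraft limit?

Sparkler sticks: burn rate 4.6 mm/s > 2 mm/s → Class 4.1 (Flammable Solid).
Sparkler sticks: burn rate 5.4 mm/s > 2 mm/s → Class 4.1 (Flammable Solid).
The metal-powder blend has burn rate 3.8 mm/s, which is > 2 mm/s, so it is Class 4.1 (Flammable Solid).
Total Class 4.1: (three 114 g packs = 342 g) + (three 178 g packs = 534 g) + 343 g = 1.219 kg.
1.219 kg > 1 kg (passenger aircraft limit, Class 4.1) — over the limit.

No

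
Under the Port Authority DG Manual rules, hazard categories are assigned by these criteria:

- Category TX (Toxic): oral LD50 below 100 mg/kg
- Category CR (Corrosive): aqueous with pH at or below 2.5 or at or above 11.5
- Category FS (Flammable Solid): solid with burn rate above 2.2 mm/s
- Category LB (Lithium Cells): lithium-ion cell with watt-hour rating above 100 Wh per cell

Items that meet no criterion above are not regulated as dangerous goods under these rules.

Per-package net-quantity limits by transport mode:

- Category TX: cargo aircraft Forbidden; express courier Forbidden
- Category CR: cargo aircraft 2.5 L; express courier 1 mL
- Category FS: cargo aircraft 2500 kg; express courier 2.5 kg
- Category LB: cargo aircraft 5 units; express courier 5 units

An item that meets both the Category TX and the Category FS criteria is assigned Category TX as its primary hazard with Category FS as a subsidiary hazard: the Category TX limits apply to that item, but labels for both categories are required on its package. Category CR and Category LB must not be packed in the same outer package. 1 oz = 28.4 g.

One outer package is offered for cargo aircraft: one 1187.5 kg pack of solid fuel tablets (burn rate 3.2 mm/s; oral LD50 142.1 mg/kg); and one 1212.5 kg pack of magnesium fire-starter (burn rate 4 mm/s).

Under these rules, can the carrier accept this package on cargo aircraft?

Yes

The solid fuel tablets have burn rate 3.2 mm/s, which is > 2.2 mm/s, so they are Category FS (Flammable Solid).
Burn rate 4 mm/s meets the Category FS criterion (Flammable Solid), so the magnesium fire-starter is Category FS.
Category FS net quantity: 1187.5 kg + 1212.5 kg = 2400 kg.
2400 kg is within the cargo aircraft limit of 2500 kg for Category FS.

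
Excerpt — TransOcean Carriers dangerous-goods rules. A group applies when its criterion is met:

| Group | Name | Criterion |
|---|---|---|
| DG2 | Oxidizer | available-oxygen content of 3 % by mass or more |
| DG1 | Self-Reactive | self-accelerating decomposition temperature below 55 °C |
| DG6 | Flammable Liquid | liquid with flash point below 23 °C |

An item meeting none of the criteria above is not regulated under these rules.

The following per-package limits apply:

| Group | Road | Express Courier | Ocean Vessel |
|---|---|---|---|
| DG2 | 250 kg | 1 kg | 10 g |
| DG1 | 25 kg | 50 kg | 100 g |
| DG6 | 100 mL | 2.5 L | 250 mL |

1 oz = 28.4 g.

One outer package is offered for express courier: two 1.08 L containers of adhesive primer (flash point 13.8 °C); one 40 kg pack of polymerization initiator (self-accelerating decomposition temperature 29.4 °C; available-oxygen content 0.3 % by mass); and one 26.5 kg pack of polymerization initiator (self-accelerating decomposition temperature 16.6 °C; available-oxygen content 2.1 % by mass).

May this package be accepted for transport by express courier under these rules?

No

With flash point 13.8 °C (< 23 °C), the adhesive primer falls in Group DG6.
Polymerization initiator: self-accelerating decomposition temperature 29.4 °C < 55 °C → Group DG1 (Self-Reactive).
With self-accelerating decomposition temperature 16.6 °C (< 55 °C), the polymerization initiator falls in Group DG1.
Group DG1 net quantity: 40 kg + 26.5 kg = 66.5 kg.
66.5 kg exceeds the express courier limit of 50 kg for Group DG1.
Group DG6 quantity: two 1.08 L containers = 2.16 L.
2.16 L is within the express courier limit of 2.5 L for Group DG6.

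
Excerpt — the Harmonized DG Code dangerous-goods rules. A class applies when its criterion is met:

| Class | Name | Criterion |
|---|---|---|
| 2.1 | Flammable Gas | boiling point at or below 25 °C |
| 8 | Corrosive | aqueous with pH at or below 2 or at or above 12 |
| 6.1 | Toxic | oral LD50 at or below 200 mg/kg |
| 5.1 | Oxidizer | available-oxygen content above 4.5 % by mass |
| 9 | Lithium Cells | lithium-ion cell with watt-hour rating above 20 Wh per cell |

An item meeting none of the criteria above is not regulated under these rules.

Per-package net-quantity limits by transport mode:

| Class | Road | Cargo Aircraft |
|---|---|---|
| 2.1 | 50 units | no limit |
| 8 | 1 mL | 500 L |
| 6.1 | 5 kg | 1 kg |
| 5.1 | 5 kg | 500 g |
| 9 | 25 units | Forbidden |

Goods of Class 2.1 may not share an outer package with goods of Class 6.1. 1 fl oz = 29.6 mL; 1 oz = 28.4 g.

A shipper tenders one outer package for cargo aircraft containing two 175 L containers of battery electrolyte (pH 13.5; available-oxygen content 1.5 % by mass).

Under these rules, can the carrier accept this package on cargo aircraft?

Yes

Battery electrolyte: pH 13.5 ≥ 12 → Class 8 (Corrosive).
Class 8 quantity: two 175 L containers = 350 L.
That is within the Class 8 cargo aircraft limit of 500 L.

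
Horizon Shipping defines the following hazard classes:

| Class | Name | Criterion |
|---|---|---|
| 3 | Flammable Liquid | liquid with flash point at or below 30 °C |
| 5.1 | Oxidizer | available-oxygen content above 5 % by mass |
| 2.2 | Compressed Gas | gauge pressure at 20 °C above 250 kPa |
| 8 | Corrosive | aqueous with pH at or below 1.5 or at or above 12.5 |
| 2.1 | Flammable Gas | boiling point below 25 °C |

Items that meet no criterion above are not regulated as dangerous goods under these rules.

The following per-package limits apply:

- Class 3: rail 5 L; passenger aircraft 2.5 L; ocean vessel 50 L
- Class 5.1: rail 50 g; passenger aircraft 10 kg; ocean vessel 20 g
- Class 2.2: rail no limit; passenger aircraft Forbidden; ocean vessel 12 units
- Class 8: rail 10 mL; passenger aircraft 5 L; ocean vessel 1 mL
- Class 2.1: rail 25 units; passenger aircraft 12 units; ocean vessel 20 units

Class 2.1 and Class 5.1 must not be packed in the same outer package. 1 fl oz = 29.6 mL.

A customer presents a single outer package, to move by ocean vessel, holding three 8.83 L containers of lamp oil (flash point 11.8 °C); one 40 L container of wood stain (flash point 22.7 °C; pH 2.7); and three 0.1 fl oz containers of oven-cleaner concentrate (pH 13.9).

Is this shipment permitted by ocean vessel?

Lamp oil: flash point 11.8 °C ≤ 30 °C → Class 3 (Flammable Liquid).
Flash point 22.7 °C meets the Class 3 criterion (Flammable Liquid), so the wood stain is Class 3.
The oven-cleaner concentrate has pH 13.9, which is ≥ 12.5, so it is Class 8 (Corrosive).
Total Class 3: (three 8.83 L containers = 26.49 L) + 40 L = 66.49 L.
That exceeds the Class 3 ocean vessel limit of 50 L.
Class 8 quantity: three 0.1 fl oz containers = 8.88 mL.
8.88 mL exceeds the ocean vessel limit of 1 mL for Class 8.
The segregation rule (Class 2.1 with Class 5.1) does not apply to Class 3 with Class 8.

No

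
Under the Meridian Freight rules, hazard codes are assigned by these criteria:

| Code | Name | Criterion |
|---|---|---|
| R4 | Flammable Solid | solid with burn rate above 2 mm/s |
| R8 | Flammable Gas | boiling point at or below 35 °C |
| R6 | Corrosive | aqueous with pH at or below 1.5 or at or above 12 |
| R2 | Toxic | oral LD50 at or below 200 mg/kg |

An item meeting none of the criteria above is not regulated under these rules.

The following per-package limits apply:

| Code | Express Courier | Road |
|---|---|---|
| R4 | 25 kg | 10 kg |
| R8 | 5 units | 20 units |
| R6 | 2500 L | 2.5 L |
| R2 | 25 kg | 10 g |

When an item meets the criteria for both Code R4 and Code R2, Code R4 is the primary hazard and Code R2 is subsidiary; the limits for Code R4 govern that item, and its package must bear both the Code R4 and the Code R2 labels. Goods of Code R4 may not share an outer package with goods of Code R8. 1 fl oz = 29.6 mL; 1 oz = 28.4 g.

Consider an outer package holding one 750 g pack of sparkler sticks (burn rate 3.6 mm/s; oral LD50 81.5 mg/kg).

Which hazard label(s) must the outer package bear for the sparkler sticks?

Code R2 and R4

With burn rate 3.6 mm/s (> 2 mm/s), the sparkler sticks fall in Code R4.
Oral LD50 81.5 mg/kg meets the Code R2 criterion (Toxic), so the sparkler sticks are Code R2.
By the precedence rule Code R4 is primary and Code R2 is subsidiary, and that rule requires both labels on the package.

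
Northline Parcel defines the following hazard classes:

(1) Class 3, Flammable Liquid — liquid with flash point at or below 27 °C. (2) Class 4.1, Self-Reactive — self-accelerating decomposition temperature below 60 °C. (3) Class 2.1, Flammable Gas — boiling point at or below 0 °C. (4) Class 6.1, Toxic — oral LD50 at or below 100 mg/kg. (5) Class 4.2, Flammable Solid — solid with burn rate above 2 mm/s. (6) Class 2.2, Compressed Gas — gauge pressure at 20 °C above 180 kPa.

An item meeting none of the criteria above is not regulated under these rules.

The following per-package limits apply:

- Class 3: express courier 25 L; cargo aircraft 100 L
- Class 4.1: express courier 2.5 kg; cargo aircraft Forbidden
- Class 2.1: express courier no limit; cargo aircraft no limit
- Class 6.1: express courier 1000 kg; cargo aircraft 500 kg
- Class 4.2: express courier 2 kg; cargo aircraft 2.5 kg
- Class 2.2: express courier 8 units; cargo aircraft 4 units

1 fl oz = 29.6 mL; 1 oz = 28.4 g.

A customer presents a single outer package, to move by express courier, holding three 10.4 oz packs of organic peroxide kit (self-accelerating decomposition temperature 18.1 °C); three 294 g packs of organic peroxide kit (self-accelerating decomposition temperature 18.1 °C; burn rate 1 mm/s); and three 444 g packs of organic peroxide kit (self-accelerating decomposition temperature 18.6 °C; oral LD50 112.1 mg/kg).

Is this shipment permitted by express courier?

With self-accelerating decomposition temperature 18.1 °C (< 60 °C), the organic peroxide kit falls in Class 4.1.
Organic peroxide kit: self-accelerating decomposition temperature 18.1 °C < 60 °C → Class 4.1 (Self-Reactive).
With self-accelerating decomposition temperature 18.6 °C (< 60 °C), the organic peroxide kit falls in Class 4.1.
Class 4.1 net quantity: (three 10.4 oz packs = 886.08 g) + (three 294 g packs = 882 g) + (three 444 g packs = 1.332 kg) = 3100.08 g.
3100.08 g exceeds the express courier limit of 2.5 kg for Class 4.1.

No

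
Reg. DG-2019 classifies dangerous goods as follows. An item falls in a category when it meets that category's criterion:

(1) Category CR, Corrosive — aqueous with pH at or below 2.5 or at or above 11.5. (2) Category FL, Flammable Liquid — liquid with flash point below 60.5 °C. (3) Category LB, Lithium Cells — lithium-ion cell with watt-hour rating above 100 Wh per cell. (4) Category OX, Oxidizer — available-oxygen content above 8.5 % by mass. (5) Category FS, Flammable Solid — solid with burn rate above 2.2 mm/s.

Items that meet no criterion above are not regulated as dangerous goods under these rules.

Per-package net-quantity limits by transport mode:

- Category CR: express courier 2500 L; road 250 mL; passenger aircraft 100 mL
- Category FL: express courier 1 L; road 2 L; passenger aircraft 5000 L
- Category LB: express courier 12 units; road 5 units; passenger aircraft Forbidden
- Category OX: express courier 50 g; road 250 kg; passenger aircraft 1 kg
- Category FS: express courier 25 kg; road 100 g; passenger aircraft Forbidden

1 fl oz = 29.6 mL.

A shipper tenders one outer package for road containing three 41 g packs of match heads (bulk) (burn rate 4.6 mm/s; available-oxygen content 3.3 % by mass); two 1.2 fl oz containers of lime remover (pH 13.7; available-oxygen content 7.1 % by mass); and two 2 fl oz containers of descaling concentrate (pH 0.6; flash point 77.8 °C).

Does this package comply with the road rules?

The match heads (bulk) have burn rate 4.6 mm/s, which is > 2.2 mm/s, so they are Category FS (Flammable Solid).
The lime remover has pH 13.7, which is ≥ 11.5, so it is Category CR (Corrosive).
pH 0.6 meets the Category CR criterion (Corrosive), so the descaling concentrate is Category CR.
Category CR net quantity: (two 1.2 fl oz containers = 71.04 mL) + (two 2 fl oz containers = 118.4 mL) = 189.44 mL.
189.44 mL is within the road limit of 250 mL for Category CR.
Category FS quantity: three 41 g packs = 123 g.
That exceeds the Category FS road limit of 100 g.

No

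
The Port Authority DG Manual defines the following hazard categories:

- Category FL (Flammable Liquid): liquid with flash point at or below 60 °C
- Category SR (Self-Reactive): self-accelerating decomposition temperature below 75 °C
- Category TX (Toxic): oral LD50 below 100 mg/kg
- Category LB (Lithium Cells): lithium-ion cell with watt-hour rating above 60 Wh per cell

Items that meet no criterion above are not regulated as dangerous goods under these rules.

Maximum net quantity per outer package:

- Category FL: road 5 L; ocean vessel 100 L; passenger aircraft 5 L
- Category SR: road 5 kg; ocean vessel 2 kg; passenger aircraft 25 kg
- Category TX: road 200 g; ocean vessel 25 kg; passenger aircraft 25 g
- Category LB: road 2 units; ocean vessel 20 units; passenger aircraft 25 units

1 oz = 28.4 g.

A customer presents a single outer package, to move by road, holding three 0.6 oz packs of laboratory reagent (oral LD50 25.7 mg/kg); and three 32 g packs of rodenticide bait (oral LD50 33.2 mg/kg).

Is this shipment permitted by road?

Yes

Oral LD50 25.7 mg/kg meets the Category TX criterion (Toxic), so the laboratory reagent is Category TX.
The rodenticide bait has oral LD50 33.2 mg/kg, which is < 100 mg/kg, so it is Category TX (Toxic).
Total Category TX: (three 0.6 oz packs = 51.12 g) + (three 32 g packs = 96 g) = 147.12 g.
147.12 g ≤ 200 g (road limit, Category TX) — within limit.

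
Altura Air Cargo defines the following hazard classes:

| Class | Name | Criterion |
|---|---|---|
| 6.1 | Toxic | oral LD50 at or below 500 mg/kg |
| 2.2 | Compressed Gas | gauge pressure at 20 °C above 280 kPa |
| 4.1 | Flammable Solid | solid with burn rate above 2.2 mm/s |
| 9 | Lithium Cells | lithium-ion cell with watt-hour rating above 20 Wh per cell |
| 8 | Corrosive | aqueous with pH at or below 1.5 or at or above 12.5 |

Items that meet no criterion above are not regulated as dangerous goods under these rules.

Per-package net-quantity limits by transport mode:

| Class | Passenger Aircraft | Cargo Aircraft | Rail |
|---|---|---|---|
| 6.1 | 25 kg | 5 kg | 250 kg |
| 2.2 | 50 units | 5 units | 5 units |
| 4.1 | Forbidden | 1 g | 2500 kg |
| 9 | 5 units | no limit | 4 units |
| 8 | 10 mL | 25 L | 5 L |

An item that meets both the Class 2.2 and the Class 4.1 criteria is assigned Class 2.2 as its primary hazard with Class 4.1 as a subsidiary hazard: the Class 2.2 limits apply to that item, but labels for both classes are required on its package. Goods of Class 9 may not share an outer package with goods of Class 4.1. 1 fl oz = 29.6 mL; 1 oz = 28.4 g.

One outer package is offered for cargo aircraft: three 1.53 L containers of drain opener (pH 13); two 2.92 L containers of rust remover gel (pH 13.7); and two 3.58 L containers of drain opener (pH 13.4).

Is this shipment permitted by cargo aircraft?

Drain opener: pH 13 ≥ 12.5 → Class 8 (Corrosive).
The rust remover gel has pH 13.7, which is ≥ 12.5, so it is Class 8 (Corrosive).
Drain opener: pH 13.4 ≥ 12.5 → Class 8 (Corrosive).
Total Class 8: (three 1.53 L containers = 4.59 L) + (two 2.92 L containers = 5.84 L) + (two 3.58 L containers = 7.16 L) = 17.59 L.
17.59 L is within the cargo aircraft limit of 25 L for Class 8.

Yes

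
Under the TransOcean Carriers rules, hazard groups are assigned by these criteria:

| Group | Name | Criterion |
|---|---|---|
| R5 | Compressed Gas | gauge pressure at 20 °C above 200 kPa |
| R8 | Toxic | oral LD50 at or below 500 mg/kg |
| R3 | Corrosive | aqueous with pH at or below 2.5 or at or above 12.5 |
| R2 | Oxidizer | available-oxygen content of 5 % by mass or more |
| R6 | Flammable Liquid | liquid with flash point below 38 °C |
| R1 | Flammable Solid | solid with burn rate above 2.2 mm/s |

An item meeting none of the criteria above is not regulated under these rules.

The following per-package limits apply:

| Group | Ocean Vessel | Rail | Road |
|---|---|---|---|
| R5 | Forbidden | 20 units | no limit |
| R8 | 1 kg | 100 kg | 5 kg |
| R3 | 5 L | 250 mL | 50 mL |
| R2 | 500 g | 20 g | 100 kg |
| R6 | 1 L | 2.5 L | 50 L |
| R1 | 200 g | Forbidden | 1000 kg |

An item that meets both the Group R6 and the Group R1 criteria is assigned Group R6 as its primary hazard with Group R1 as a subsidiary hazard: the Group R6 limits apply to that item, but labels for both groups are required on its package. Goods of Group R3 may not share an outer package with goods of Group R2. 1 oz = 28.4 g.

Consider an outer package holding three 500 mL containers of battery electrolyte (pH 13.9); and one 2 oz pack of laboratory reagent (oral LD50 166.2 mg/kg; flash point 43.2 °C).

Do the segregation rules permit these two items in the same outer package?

Yes

With pH 13.9 (≥ 12.5), the battery electrolyte falls in Group R3.
Laboratory reagent: oral LD50 166.2 mg/kg ≤ 500 mg/kg → Group R8 (Toxic).
No segregation rule bars Group R3 with Group R8.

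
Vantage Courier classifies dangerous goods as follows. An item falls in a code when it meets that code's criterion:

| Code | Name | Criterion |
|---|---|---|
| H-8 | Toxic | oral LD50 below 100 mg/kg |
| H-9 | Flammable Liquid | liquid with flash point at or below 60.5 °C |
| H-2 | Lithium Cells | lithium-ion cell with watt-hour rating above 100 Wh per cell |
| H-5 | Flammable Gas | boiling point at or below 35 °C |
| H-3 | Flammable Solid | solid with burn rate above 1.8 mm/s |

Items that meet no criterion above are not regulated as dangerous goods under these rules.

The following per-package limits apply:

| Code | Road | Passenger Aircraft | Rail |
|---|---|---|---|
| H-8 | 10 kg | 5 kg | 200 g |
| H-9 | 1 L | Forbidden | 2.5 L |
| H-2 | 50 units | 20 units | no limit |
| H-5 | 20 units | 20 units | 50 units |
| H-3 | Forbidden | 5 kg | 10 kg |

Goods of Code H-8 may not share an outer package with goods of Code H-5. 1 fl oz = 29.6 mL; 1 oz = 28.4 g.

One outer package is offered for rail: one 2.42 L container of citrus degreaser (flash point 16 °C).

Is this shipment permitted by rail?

The citrus degreaser has flash point 16 °C, which is ≤ 60.5 °C, so it is Code H-9 (Flammable Liquid).
Code H-9 quantity: 2.42 L.
2.42 L ≤ 2.5 L (rail limit, Code H-9) — within limit.

Yes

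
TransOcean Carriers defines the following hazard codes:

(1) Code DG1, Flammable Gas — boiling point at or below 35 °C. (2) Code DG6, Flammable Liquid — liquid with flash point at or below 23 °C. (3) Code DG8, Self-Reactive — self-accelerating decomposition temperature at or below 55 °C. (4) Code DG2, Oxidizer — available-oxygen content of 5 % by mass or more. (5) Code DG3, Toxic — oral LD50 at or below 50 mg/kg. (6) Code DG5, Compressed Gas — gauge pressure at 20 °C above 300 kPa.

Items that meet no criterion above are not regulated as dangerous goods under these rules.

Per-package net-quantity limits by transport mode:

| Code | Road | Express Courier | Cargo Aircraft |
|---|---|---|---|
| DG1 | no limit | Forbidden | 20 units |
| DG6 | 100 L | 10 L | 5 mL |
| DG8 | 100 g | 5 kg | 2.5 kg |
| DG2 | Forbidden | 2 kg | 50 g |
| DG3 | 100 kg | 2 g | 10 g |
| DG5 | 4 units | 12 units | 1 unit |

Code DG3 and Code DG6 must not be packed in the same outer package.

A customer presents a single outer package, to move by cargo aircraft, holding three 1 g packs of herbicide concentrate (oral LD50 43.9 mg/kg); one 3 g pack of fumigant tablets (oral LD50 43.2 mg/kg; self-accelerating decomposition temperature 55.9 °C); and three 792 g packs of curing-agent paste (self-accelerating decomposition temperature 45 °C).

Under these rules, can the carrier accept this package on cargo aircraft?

Yes

The herbicide concentrate has oral LD50 43.9 mg/kg, which is ≤ 50 mg/kg, so it is Code DG3 (Toxic).
With oral LD50 43.2 mg/kg (≤ 50 mg/kg), the fumigant tablets fall in Code DG3.
Self-accelerating decomposition temperature 45 °C meets the Code DG8 criterion (Self-Reactive), so the curing-agent paste is Code DG8.
Code DG8 quantity: three 792 g packs = 2.376 kg.
That is within the Code DG8 cargo aircraft limit of 2.5 kg.
Total Code DG3: (three 1 g packs = 3 g) + 3 g = 6 g.
That is within the Code DG3 cargo aircraft limit of 10 g.
The segregation rule (Code DG3 with Code DG6) does not apply to Code DG8 with Code DG3.
Every hazard code is within its cargo aircraft limit and no segregation rule is violated.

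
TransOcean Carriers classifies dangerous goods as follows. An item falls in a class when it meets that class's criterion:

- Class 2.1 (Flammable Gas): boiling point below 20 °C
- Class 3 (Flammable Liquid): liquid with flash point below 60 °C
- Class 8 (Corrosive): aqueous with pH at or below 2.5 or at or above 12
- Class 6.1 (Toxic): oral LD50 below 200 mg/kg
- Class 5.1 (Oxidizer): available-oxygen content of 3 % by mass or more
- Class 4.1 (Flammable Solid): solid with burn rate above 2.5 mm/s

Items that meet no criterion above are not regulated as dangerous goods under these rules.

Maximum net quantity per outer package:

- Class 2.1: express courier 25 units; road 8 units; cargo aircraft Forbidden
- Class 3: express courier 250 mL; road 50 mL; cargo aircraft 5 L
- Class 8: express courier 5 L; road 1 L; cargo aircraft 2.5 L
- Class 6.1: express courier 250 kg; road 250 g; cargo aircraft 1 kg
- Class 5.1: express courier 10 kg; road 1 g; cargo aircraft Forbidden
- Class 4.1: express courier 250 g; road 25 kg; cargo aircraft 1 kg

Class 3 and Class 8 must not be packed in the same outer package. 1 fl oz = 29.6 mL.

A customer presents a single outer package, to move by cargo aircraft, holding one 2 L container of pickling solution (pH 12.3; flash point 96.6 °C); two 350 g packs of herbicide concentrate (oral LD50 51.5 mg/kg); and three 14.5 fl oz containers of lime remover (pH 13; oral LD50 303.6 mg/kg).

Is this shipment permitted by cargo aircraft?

pH 12.3 meets the Class 8 criterion (Corrosive), so the pickling solution is Class 8.
With oral LD50 51.5 mg/kg (< 200 mg/kg), the herbicide concentrate falls in Class 6.1.
With pH 13 (≥ 12), the lime remover falls in Class 8.
Total Class 8: 2 L + (three 14.5 fl oz containers = 1287.6 mL) = 3287.6 mL.
That exceeds the Class 8 cargo aircraft limit of 2.5 L.
Class 6.1 quantity: two 350 g packs = 700 g.
700 g ≤ 1 kg (cargo aircraft limit, Class 6.1) — within limit.
The segregation rule (Class 3 with Class 8) does not apply to Class 8 with Class 6.1.

No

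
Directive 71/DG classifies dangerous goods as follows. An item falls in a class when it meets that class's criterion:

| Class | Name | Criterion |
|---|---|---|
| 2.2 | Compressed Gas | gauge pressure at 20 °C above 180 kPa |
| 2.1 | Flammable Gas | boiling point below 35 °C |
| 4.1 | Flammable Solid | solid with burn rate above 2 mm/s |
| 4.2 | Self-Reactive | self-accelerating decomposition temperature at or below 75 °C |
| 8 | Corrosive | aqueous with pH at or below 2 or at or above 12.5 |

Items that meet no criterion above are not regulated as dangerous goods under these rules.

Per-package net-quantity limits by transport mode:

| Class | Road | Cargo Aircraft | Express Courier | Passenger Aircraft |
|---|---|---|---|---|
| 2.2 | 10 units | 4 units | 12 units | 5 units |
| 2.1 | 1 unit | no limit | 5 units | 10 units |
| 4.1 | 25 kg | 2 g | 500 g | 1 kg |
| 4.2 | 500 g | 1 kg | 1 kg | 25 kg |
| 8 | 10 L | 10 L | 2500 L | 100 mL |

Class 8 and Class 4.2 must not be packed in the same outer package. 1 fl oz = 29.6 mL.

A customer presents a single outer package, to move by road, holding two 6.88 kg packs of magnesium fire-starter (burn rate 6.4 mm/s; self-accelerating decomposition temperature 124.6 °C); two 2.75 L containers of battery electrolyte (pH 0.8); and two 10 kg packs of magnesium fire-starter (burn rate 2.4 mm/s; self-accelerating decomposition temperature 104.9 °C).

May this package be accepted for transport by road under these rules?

Burn rate 6.4 mm/s meets the Class 4.1 criterion (Flammable Solid), so the magnesium fire-starter is Class 4.1.
The battery electrolyte has pH 0.8, which is ≤ 2, so it is Class 8 (Corrosive).
Magnesium fire-starter: burn rate 2.4 mm/s > 2 mm/s → Class 4.1 (Flammable Solid).
Total Class 4.1: (two 6.88 kg packs = 13.76 kg) + (two 10 kg packs = 20 kg) = 33.76 kg.
That exceeds the Class 4.1 road limit of 25 kg.
Class 8 quantity: two 2.75 L containers = 5.5 L.
5.5 L is within the road limit of 10 L for Class 8.
The segregation rule (Class 8 with Class 4.2) does not apply to Class 4.1 with Class 8.

No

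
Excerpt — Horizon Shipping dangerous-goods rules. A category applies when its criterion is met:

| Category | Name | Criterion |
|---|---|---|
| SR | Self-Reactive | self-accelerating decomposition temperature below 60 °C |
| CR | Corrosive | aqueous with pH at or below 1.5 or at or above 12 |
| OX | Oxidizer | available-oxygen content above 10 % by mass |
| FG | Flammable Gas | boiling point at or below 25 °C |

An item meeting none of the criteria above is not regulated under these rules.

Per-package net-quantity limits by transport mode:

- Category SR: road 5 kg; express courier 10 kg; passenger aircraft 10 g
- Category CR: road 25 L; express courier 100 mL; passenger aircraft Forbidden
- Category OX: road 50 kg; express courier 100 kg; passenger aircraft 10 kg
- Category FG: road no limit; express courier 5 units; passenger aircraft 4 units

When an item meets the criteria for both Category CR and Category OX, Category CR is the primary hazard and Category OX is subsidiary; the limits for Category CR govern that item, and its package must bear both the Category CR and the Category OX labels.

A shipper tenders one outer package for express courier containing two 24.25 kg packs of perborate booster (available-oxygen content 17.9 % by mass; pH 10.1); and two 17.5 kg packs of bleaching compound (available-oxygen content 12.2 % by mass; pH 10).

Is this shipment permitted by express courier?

With available-oxygen content 17.9 % by mass (> 10 % by mass), the perborate booster falls in Category OX.
Bleaching compound: available-oxygen content 12.2 % by mass > 10 % by mass → Category OX (Oxidizer).
Category OX net quantity: (two 24.25 kg packs = 48.5 kg) + (two 17.5 kg packs = 35 kg) = 83.5 kg.
That is within the Category OX express courier limit of 100 kg.

Yes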